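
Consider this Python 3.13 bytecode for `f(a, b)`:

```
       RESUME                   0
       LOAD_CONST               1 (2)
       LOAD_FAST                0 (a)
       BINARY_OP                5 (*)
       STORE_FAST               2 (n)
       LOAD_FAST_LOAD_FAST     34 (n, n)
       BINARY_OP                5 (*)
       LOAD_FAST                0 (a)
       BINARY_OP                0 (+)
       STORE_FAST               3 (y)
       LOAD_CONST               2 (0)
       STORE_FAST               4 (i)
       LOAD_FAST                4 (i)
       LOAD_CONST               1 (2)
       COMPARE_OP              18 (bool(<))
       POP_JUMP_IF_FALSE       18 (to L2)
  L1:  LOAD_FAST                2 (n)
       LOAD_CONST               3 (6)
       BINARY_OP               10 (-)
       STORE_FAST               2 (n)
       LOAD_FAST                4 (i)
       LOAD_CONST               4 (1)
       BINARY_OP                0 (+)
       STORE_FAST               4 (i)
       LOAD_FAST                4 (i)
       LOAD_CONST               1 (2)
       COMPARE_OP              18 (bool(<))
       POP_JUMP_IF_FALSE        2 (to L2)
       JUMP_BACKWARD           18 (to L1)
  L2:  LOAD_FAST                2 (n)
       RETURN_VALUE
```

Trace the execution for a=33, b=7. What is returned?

LOAD_CONST → push 2. Stack: [2]
LOAD_FAST a → push 33. Stack: [2, 33]
BINARY_OP * → 2 * 33 = 66. Stack: [66]
STORE_FAST n → n=66. Stack: []
LOAD_FAST_LOAD_FAST n,n → push 66,66. Stack: [66, 66]
BINARY_OP * → 66 * 66 = 4356. Stack: [4356]
LOAD_FAST a → push 33. Stack: [4356, 33]
BINARY_OP + → 4356 + 33 = 4389. Stack: [4389]
STORE_FAST y → y=4389. Stack: []
LOAD_CONST → push 0. Stack: [0]
STORE_FAST i → i=0. Stack: []
LOAD_FAST i → push 0. Stack: [0]
LOAD_CONST → push 2. Stack: [0, 2]
COMPARE_OP bool(<) → 0 vs 2 = True. Stack: [True]
POP_JUMP_IF_FALSE → pop True; no jump. Stack: []
LOAD_FAST n → push 66. Stack: [66]
LOAD_CONST → push 6. Stack: [66, 6]
BINARY_OP - → 66 - 6 = 60. Stack: [60]
STORE_FAST n → n=60. Stack: []
LOAD_FAST i → push 0. Stack: [0]
LOAD_CONST → push 1. Stack: [0, 1]
BINARY_OP + → 0 + 1 = 1. Stack: [1]
STORE_FAST i → i=1. Stack: []
LOAD_FAST i → push 1. Stack: [1]
LOAD_CONST → push 2. Stack: [1, 2]
COMPARE_OP bool(<) → 1 vs 2 = True. Stack: [True]
POP_JUMP_IF_FALSE → pop True; no jump. Stack: []
LOAD_FAST n → push 60. Stack: [60]
LOAD_CONST → push 6. Stack: [60, 6]
BINARY_OP - → 60 - 6 = 54. Stack: [54]
STORE_FAST n → n=54. Stack: []
LOAD_FAST i → push 1. Stack: [1]
LOAD_CONST → push 1. Stack: [1, 1]
BINARY_OP + → 1 + 1 = 2. Stack: [2]
STORE_FAST i → i=2. Stack: []
LOAD_FAST i → push 2. Stack: [2]
LOAD_CONST → push 2. Stack: [2, 2]
COMPARE_OP bool(<) → 2 vs 2 = False. Stack: [False]
POP_JUMP_IF_FALSE → pop False; jump. Stack: []
LOAD_FAST n → push 54. Stack: [54]
RETURN_VALUE → return 54.

54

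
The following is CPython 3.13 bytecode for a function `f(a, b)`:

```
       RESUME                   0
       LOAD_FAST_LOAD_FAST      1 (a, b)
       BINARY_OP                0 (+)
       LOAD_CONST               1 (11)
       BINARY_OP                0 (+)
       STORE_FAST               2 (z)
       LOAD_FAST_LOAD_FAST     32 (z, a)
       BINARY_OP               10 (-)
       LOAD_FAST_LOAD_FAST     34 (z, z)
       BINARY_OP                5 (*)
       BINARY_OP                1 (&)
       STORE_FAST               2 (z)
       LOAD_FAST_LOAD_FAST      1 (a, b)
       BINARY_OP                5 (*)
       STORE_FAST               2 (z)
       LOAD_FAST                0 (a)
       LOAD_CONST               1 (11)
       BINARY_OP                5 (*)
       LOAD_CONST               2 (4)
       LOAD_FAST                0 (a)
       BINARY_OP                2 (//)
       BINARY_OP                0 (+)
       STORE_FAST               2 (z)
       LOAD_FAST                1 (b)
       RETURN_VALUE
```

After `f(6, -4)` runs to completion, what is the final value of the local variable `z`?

LOAD_FAST_LOAD_FAST a,b → push 6,-4. Stack: [6, -4]
BINARY_OP + → 6 + -4 = 2. Stack: [2]
LOAD_CONST → push 11. Stack: [2, 11]
BINARY_OP + → 2 + 11 = 13. Stack: [13]
STORE_FAST z → z=13. Stack: []
LOAD_FAST_LOAD_FAST z,a → push 13,6. Stack: [13, 6]
BINARY_OP - → 13 - 6 = 7. Stack: [7]
LOAD_FAST_LOAD_FAST z,z → push 13,13. Stack: [7, 13, 13]
BINARY_OP * → 13 * 13 = 169. Stack: [7, 169]
BINARY_OP & → 7 & 169 = 1. Stack: [1]
STORE_FAST z → z=1. Stack: []
LOAD_FAST_LOAD_FAST a,b → push 6,-4. Stack: [6, -4]
BINARY_OP * → 6 * -4 = -24. Stack: [-24]
STORE_FAST z → z=-24. Stack: []
LOAD_FAST a → push 6. Stack: [6]
LOAD_CONST → push 11. Stack: [6, 11]
BINARY_OP * → 6 * 11 = 66. Stack: [66]
LOAD_CONST → push 4. Stack: [66, 4]
LOAD_FAST a → push 6. Stack: [66, 4, 6]
BINARY_OP // → 4 // 6 = 0. Stack: [66, 0]
BINARY_OP + → 66 + 0 = 66. Stack: [66]
STORE_FAST z → z=66. Stack: []
LOAD_FAST b → push -4. Stack: [-4]
RETURN_VALUE → return -4.

66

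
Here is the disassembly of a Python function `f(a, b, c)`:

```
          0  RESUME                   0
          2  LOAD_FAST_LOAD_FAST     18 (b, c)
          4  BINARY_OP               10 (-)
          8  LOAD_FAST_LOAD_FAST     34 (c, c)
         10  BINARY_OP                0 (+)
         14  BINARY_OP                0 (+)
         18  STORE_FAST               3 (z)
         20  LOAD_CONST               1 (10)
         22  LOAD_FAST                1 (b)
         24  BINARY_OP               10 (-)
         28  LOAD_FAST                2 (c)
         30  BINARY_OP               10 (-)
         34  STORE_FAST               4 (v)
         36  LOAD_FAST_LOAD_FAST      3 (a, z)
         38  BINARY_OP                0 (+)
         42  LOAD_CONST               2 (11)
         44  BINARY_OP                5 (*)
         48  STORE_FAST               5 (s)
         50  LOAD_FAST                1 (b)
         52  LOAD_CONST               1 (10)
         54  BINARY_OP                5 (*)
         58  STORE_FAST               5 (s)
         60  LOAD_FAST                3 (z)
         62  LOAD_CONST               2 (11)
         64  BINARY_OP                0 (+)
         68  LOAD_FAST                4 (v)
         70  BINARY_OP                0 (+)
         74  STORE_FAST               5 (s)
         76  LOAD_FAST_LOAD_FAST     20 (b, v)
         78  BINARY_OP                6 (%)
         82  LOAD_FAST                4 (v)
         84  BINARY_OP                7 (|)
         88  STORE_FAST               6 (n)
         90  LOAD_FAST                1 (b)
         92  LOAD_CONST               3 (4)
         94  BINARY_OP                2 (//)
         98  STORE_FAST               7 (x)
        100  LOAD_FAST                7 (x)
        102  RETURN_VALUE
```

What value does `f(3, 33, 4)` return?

LOAD_FAST_LOAD_FAST b,c → push 33,4. Stack: [33, 4]
BINARY_OP - → 33 - 4 = 29. Stack: [29]
LOAD_FAST_LOAD_FAST c,c → push 4,4. Stack: [29, 4, 4]
BINARY_OP + → 4 + 4 = 8. Stack: [29, 8]
BINARY_OP + → 29 + 8 = 37. Stack: [37]
STORE_FAST z → z=37. Stack: []
LOAD_CONST → push 10. Stack: [10]
LOAD_FAST b → push 33. Stack: [10, 33]
BINARY_OP - → 10 - 33 = -23. Stack: [-23]
LOAD_FAST c → push 4. Stack: [-23, 4]
BINARY_OP - → -23 - 4 = -27. Stack: [-27]
STORE_FAST v → v=-27. Stack: []
LOAD_FAST_LOAD_FAST a,z → push 3,37. Stack: [3, 37]
BINARY_OP + → 3 + 37 = 40. Stack: [40]
LOAD_CONST → push 11. Stack: [40, 11]
BINARY_OP * → 40 * 11 = 440. Stack: [440]
STORE_FAST s → s=440. Stack: []
LOAD_FAST b → push 33. Stack: [33]
LOAD_CONST → push 10. Stack: [33, 10]
BINARY_OP * → 33 * 10 = 330. Stack: [330]
STORE_FAST s → s=330. Stack: []
LOAD_FAST z → push 37. Stack: [37]
LOAD_CONST → push 11. Stack: [37, 11]
BINARY_OP + → 37 + 11 = 48. Stack: [48]
LOAD_FAST v → push -27. Stack: [48, -27]
BINARY_OP + → 48 + -27 = 21. Stack: [21]
STORE_FAST s → s=21. Stack: []
LOAD_FAST_LOAD_FAST b,v → push 33,-27. Stack: [33, -27]
BINARY_OP % → 33 % -27 = -21. Stack: [-21]
LOAD_FAST v → push -27. Stack: [-21, -27]
BINARY_OP | → -21 | -27 = -17. Stack: [-17]
STORE_FAST n → n=-17. Stack: []
LOAD_FAST b → push 33. Stack: [33]
LOAD_CONST → push 4. Stack: [33, 4]
BINARY_OP // → 33 // 4 = 8. Stack: [8]
STORE_FAST x → x=8. Stack: []
LOAD_FAST x → push 8. Stack: [8]
RETURN_VALUE → return 8.

8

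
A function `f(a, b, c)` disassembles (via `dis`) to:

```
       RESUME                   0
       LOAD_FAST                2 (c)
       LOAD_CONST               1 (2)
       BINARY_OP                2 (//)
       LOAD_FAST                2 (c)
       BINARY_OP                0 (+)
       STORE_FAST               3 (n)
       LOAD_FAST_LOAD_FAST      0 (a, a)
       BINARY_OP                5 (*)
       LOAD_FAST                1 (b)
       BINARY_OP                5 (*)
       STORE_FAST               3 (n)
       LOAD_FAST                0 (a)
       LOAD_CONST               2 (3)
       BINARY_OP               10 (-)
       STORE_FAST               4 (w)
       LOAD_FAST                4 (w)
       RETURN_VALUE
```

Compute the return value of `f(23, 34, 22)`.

20

LOAD_FAST c → push 22. Stack: [22]
LOAD_CONST → push 2. Stack: [22, 2]
BINARY_OP // → 22 // 2 = 11. Stack: [11]
LOAD_FAST c → push 22. Stack: [11, 22]
BINARY_OP + → 11 + 22 = 33. Stack: [33]
STORE_FAST n → n=33. Stack: []
LOAD_FAST_LOAD_FAST a,a → push 23,23. Stack: [23, 23]
BINARY_OP * → 23 * 23 = 529. Stack: [529]
LOAD_FAST b → push 34. Stack: [529, 34]
BINARY_OP * → 529 * 34 = 17986. Stack: [17986]
STORE_FAST n → n=17986. Stack: []
LOAD_FAST a → push 23. Stack: [23]
LOAD_CONST → push 3. Stack: [23, 3]
BINARY_OP - → 23 - 3 = 20. Stack: [20]
STORE_FAST w → w=20. Stack: []
LOAD_FAST w → push 20. Stack: [20]
RETURN_VALUE → return 20.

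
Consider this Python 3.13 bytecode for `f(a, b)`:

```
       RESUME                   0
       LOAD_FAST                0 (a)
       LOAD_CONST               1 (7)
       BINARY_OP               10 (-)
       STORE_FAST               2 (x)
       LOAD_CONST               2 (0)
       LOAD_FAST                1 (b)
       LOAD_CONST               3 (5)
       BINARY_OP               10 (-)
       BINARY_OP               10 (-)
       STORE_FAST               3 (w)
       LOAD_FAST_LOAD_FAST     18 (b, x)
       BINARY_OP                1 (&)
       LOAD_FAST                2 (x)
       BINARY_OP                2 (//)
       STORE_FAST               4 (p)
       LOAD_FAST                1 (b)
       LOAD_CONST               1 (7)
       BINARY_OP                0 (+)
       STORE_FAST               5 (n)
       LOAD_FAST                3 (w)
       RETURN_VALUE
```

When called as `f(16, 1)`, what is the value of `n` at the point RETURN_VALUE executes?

LOAD_FAST a → push 16. Stack: [16]
LOAD_CONST → push 7. Stack: [16, 7]
BINARY_OP - → 16 - 7 = 9. Stack: [9]
STORE_FAST x → x=9. Stack: []
LOAD_CONST → push 0. Stack: [0]
LOAD_FAST b → push 1. Stack: [0, 1]
LOAD_CONST → push 5. Stack: [0, 1, 5]
BINARY_OP - → 1 - 5 = -4. Stack: [0, -4]
BINARY_OP - → 0 - -4 = 4. Stack: [4]
STORE_FAST w → w=4. Stack: []
LOAD_FAST_LOAD_FAST b,x → push 1,9. Stack: [1, 9]
BINARY_OP & → 1 & 9 = 1. Stack: [1]
LOAD_FAST x → push 9. Stack: [1, 9]
BINARY_OP // → 1 // 9 = 0. Stack: [0]
STORE_FAST p → p=0. Stack: []
LOAD_FAST b → push 1. Stack: [1]
LOAD_CONST → push 7. Stack: [1, 7]
BINARY_OP + → 1 + 7 = 8. Stack: [8]
STORE_FAST n → n=8. Stack: []
LOAD_FAST w → push 4. Stack: [4]
RETURN_VALUE → return 4.

8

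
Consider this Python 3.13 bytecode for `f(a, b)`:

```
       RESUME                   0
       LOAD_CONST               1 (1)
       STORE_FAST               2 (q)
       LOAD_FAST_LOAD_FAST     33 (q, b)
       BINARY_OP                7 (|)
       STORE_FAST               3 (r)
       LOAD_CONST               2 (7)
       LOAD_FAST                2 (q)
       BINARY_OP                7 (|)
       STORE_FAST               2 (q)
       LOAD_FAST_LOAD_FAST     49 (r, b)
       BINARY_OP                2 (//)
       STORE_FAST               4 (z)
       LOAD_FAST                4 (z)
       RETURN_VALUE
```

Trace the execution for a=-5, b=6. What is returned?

LOAD_CONST → push 1. Stack: [1]
STORE_FAST q → q=1. Stack: []
LOAD_FAST_LOAD_FAST q,b → push 1,6. Stack: [1, 6]
BINARY_OP | → 1 | 6 = 7. Stack: [7]
STORE_FAST r → r=7. Stack: []
LOAD_CONST → push 7. Stack: [7]
LOAD_FAST q → push 1. Stack: [7, 1]
BINARY_OP | → 7 | 1 = 7. Stack: [7]
STORE_FAST q → q=7. Stack: []
LOAD_FAST_LOAD_FAST r,b → push 7,6. Stack: [7, 6]
BINARY_OP // → 7 // 6 = 1. Stack: [1]
STORE_FAST z → z=1. Stack: []
LOAD_FAST z → push 1. Stack: [1]
RETURN_VALUE → return 1.

1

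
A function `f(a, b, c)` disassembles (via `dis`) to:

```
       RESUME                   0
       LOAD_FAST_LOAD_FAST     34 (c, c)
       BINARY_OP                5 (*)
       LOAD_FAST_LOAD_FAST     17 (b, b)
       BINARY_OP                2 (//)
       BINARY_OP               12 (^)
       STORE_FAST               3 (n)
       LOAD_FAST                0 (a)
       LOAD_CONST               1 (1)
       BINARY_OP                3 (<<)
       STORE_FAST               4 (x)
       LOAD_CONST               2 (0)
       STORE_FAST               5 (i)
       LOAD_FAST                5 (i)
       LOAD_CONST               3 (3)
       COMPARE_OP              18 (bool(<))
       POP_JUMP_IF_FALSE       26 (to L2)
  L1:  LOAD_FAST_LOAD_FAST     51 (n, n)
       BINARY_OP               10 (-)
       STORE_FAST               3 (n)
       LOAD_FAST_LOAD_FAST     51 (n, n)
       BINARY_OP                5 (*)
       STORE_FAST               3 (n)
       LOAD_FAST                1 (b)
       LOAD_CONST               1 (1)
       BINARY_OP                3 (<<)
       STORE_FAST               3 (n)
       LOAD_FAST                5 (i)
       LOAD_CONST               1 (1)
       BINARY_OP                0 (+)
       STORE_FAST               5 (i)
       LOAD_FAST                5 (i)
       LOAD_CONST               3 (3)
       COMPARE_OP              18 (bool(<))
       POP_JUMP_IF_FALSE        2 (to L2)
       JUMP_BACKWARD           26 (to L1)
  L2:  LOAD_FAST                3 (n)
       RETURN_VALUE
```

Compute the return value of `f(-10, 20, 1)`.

40

LOAD_FAST_LOAD_FAST c,c → push 1,1
BINARY_OP * → 1 * 1 = 1
LOAD_FAST_LOAD_FAST b,b → push 20,20
BINARY_OP // → 20 // 20 = 1
BINARY_OP ^ → 1 ^ 1 = 0
STORE_FAST n → n=0
LOAD_FAST a → push -10
LOAD_CONST → push 1
BINARY_OP << → -10 << 1 = -20
STORE_FAST x → x=-20
LOAD_CONST → push 0
STORE_FAST i → i=0
LOAD_FAST i → push 0
LOAD_CONST → push 3
COMPARE_OP bool(<) → 0 vs 3 = True
POP_JUMP_IF_FALSE → pop True; no jump
LOAD_FAST_LOAD_FAST n,n → push 0,0
BINARY_OP - → 0 - 0 = 0
STORE_FAST n → n=0
LOAD_FAST_LOAD_FAST n,n → push 0,0
BINARY_OP * → 0 * 0 = 0
STORE_FAST n → n=0
LOAD_FAST b → push 20
LOAD_CONST → push 1
BINARY_OP << → 20 << 1 = 40
STORE_FAST n → n=40
LOAD_FAST i → push 0
LOAD_CONST → push 1
BINARY_OP + → 0 + 1 = 1
STORE_FAST i → i=1
LOAD_FAST i → push 1
LOAD_CONST → push 3
COMPARE_OP bool(<) → 1 vs 3 = True
POP_JUMP_IF_FALSE → pop True; no jump
LOAD_FAST_LOAD_FAST n,n → push 40,40
BINARY_OP - → 40 - 40 = 0
STORE_FAST n → n=0
LOAD_FAST_LOAD_FAST n,n → push 0,0
BINARY_OP * → 0 * 0 = 0
STORE_FAST n → n=0
LOAD_FAST b → push 20
LOAD_CONST → push 1
BINARY_OP << → 20 << 1 = 40
STORE_FAST n → n=40
LOAD_FAST i → push 1
LOAD_CONST → push 1
BINARY_OP + → 1 + 1 = 2
STORE_FAST i → i=2
LOAD_FAST i → push 2
LOAD_CONST → push 3
COMPARE_OP bool(<) → 2 vs 3 = True
POP_JUMP_IF_FALSE → pop True; no jump
LOAD_FAST_LOAD_FAST n,n → push 40,40
BINARY_OP - → 40 - 40 = 0
STORE_FAST n → n=0
LOAD_FAST_LOAD_FAST n,n → push 0,0
BINARY_OP * → 0 * 0 = 0
STORE_FAST n → n=0
LOAD_FAST b → push 20
LOAD_CONST → push 1
BINARY_OP << → 20 << 1 = 40
STORE_FAST n → n=40
LOAD_FAST i → push 2
LOAD_CONST → push 1
BINARY_OP + → 2 + 1 = 3
STORE_FAST i → i=3
LOAD_FAST i → push 3
LOAD_CONST → push 3
COMPARE_OP bool(<) → 3 vs 3 = False
POP_JUMP_IF_FALSE → pop False; jump
LOAD_FAST n → push 40
RETURN_VALUE → return 40.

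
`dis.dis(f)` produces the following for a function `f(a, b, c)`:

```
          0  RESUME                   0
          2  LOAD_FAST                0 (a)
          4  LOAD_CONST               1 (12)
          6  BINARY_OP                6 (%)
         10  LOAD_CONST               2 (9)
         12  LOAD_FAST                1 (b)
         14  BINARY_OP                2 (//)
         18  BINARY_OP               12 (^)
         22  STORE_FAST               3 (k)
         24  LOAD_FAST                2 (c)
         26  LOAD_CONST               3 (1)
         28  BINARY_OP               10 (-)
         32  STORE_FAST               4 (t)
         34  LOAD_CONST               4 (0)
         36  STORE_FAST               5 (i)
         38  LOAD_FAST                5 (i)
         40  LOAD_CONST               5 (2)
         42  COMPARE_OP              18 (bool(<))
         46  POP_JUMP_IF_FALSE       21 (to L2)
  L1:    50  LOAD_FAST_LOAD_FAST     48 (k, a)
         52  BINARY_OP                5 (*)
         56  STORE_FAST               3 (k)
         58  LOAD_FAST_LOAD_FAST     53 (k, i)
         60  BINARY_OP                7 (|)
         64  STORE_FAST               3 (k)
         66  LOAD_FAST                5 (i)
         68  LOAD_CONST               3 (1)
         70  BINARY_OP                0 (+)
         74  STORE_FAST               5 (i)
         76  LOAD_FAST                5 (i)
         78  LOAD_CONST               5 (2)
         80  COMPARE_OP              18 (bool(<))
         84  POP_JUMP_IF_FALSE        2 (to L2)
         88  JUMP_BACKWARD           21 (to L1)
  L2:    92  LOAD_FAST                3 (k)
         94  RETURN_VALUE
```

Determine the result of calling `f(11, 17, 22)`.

1331

LOAD_FAST a → push 11. Stack: [11]
LOAD_CONST → push 12. Stack: [11, 12]
BINARY_OP % → 11 % 12 = 11. Stack: [11]
LOAD_CONST → push 9. Stack: [11, 9]
LOAD_FAST b → push 17. Stack: [11, 9, 17]
BINARY_OP // → 9 // 17 = 0. Stack: [11, 0]
BINARY_OP ^ → 11 ^ 0 = 11. Stack: [11]
STORE_FAST k → k=11. Stack: []
LOAD_FAST c → push 22. Stack: [22]
LOAD_CONST → push 1. Stack: [22, 1]
BINARY_OP - → 22 - 1 = 21. Stack: [21]
STORE_FAST t → t=21. Stack: []
LOAD_CONST → push 0. Stack: [0]
STORE_FAST i → i=0. Stack: []
LOAD_FAST i → push 0. Stack: [0]
LOAD_CONST → push 2. Stack: [0, 2]
COMPARE_OP bool(<) → 0 vs 2 = True. Stack: [True]
POP_JUMP_IF_FALSE → pop True; no jump. Stack: []
LOAD_FAST_LOAD_FAST k,a → push 11,11. Stack: [11, 11]
BINARY_OP * → 11 * 11 = 121. Stack: [121]
STORE_FAST k → k=121. Stack: []
LOAD_FAST_LOAD_FAST k,i → push 121,0. Stack: [121, 0]
BINARY_OP | → 121 | 0 = 121. Stack: [121]
STORE_FAST k → k=121. Stack: []
LOAD_FAST i → push 0. Stack: [0]
LOAD_CONST → push 1. Stack: [0, 1]
BINARY_OP + → 0 + 1 = 1. Stack: [1]
STORE_FAST i → i=1. Stack: []
LOAD_FAST i → push 1. Stack: [1]
LOAD_CONST → push 2. Stack: [1, 2]
COMPARE_OP bool(<) → 1 vs 2 = True. Stack: [True]
POP_JUMP_IF_FALSE → pop True; no jump. Stack: []
LOAD_FAST_LOAD_FAST k,a → push 121,11. Stack: [121, 11]
BINARY_OP * → 121 * 11 = 1331. Stack: [1331]
STORE_FAST k → k=1331. Stack: []
LOAD_FAST_LOAD_FAST k,i → push 1331,1. Stack: [1331, 1]
BINARY_OP | → 1331 | 1 = 1331. Stack: [1331]
STORE_FAST k → k=1331. Stack: []
LOAD_FAST i → push 1. Stack: [1]
LOAD_CONST → push 1. Stack: [1, 1]
BINARY_OP + → 1 + 1 = 2. Stack: [2]
STORE_FAST i → i=2. Stack: []
LOAD_FAST i → push 2. Stack: [2]
LOAD_CONST → push 2. Stack: [2, 2]
COMPARE_OP bool(<) → 2 vs 2 = False. Stack: [False]
POP_JUMP_IF_FALSE → pop False; jump. Stack: []
LOAD_FAST k → push 1331. Stack: [1331]
RETURN_VALUE → return 1331.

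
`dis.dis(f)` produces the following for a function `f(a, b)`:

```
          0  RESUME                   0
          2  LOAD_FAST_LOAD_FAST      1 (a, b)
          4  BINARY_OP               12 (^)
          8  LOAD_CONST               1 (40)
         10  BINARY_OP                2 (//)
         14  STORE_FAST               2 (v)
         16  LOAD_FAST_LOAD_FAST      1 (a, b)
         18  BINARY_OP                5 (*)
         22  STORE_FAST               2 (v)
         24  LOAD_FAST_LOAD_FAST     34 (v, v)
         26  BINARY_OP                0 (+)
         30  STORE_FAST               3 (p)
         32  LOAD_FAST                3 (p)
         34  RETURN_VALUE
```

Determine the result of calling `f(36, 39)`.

2808

LOAD_FAST_LOAD_FAST a,b → push 36,39. Stack: [36, 39]
BINARY_OP ^ → 36 ^ 39 = 3. Stack: [3]
LOAD_CONST → push 40. Stack: [3, 40]
BINARY_OP // → 3 // 40 = 0. Stack: [0]
STORE_FAST v → v=0. Stack: []
LOAD_FAST_LOAD_FAST a,b → push 36,39. Stack: [36, 39]
BINARY_OP * → 36 * 39 = 1404. Stack: [1404]
STORE_FAST v → v=1404. Stack: []
LOAD_FAST_LOAD_FAST v,v → push 1404,1404. Stack: [1404, 1404]
BINARY_OP + → 1404 + 1404 = 2808. Stack: [2808]
STORE_FAST p → p=2808. Stack: []
LOAD_FAST p → push 2808. Stack: [2808]
RETURN_VALUE → return 2808.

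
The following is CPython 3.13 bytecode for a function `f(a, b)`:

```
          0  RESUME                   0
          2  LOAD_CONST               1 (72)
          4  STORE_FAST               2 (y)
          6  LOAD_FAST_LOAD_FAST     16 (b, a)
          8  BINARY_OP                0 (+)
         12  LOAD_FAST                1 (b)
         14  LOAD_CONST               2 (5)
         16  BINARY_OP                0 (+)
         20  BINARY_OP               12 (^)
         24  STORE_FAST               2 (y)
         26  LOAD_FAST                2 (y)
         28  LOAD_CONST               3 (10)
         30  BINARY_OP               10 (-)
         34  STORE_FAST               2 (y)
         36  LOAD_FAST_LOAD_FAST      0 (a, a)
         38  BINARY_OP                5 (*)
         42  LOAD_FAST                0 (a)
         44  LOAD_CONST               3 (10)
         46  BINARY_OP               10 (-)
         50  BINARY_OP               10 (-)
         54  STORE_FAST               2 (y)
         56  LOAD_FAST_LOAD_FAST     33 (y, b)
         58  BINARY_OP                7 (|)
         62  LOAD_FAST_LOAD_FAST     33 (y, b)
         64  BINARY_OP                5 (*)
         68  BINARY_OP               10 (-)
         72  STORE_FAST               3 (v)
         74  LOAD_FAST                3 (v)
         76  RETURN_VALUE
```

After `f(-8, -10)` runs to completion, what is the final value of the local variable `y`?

82

LOAD_CONST → push 72. Stack: [72]
STORE_FAST y → y=72. Stack: []
LOAD_FAST_LOAD_FAST b,a → push -10,-8. Stack: [-10, -8]
BINARY_OP + → -10 + -8 = -18. Stack: [-18]
LOAD_FAST b → push -10. Stack: [-18, -10]
LOAD_CONST → push 5. Stack: [-18, -10, 5]
BINARY_OP + → -10 + 5 = -5. Stack: [-18, -5]
BINARY_OP ^ → -18 ^ -5 = 21. Stack: [21]
STORE_FAST y → y=21. Stack: []
LOAD_FAST y → push 21. Stack: [21]
LOAD_CONST → push 10. Stack: [21, 10]
BINARY_OP - → 21 - 10 = 11. Stack: [11]
STORE_FAST y → y=11. Stack: []
LOAD_FAST_LOAD_FAST a,a → push -8,-8. Stack: [-8, -8]
BINARY_OP * → -8 * -8 = 64. Stack: [64]
LOAD_FAST a → push -8. Stack: [64, -8]
LOAD_CONST → push 10. Stack: [64, -8, 10]
BINARY_OP - → -8 - 10 = -18. Stack: [64, -18]
BINARY_OP - → 64 - -18 = 82. Stack: [82]
STORE_FAST y → y=82. Stack: []
LOAD_FAST_LOAD_FAST y,b → push 82,-10. Stack: [82, -10]
BINARY_OP | → 82 | -10 = -10. Stack: [-10]
LOAD_FAST_LOAD_FAST y,b → push 82,-10. Stack: [-10, 82, -10]
BINARY_OP * → 82 * -10 = -820. Stack: [-10, -820]
BINARY_OP - → -10 - -820 = 810. Stack: [810]
STORE_FAST v → v=810. Stack: []
LOAD_FAST v → push 810. Stack: [810]
RETURN_VALUE → return 810.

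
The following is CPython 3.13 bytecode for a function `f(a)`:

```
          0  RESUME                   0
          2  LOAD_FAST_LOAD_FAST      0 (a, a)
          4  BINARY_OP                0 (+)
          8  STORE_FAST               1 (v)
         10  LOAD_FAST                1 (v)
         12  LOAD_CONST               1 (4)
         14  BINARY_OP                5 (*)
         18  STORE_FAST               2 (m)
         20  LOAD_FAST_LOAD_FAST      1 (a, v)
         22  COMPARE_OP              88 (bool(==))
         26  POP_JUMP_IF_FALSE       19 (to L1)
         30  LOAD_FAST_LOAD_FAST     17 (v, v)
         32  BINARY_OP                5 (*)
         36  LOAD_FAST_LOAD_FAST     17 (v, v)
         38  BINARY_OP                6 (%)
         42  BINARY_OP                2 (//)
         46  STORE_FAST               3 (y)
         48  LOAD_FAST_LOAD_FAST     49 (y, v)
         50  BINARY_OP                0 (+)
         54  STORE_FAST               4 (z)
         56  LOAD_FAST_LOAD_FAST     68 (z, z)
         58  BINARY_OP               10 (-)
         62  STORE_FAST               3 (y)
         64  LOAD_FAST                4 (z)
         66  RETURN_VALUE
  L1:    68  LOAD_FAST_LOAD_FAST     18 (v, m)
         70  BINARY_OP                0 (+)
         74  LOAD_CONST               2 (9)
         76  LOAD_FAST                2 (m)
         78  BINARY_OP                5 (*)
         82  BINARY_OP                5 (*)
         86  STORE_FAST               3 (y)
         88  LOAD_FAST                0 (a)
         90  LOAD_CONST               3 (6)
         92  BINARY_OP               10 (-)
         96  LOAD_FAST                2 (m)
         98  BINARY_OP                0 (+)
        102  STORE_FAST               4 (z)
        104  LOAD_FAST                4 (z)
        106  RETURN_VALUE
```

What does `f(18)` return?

LOAD_FAST_LOAD_FAST a,a → push 18,18. Stack: [18, 18]
BINARY_OP + → 18 + 18 = 36. Stack: [36]
STORE_FAST v → v=36. Stack: []
LOAD_FAST v → push 36. Stack: [36]
LOAD_CONST → push 4. Stack: [36, 4]
BINARY_OP * → 36 * 4 = 144. Stack: [144]
STORE_FAST m → m=144. Stack: []
LOAD_FAST_LOAD_FAST a,v → push 18,36. Stack: [18, 36]
COMPARE_OP bool(==) → 18 vs 36 = False. Stack: [False]
POP_JUMP_IF_FALSE → pop False; jump. Stack: []
LOAD_FAST_LOAD_FAST v,m → push 36,144. Stack: [36, 144]
BINARY_OP + → 36 + 144 = 180. Stack: [180]
LOAD_CONST → push 9. Stack: [180, 9]
LOAD_FAST m → push 144. Stack: [180, 9, 144]
BINARY_OP * → 9 * 144 = 1296. Stack: [180, 1296]
BINARY_OP * → 180 * 1296 = 233280. Stack: [233280]
STORE_FAST y → y=233280. Stack: []
LOAD_FAST a → push 18. Stack: [18]
LOAD_CONST → push 6. Stack: [18, 6]
BINARY_OP - → 18 - 6 = 12. Stack: [12]
LOAD_FAST m → push 144. Stack: [12, 144]
BINARY_OP + → 12 + 144 = 156. Stack: [156]
STORE_FAST z → z=156. Stack: []
LOAD_FAST z → push 156. Stack: [156]
RETURN_VALUE → return 156.

156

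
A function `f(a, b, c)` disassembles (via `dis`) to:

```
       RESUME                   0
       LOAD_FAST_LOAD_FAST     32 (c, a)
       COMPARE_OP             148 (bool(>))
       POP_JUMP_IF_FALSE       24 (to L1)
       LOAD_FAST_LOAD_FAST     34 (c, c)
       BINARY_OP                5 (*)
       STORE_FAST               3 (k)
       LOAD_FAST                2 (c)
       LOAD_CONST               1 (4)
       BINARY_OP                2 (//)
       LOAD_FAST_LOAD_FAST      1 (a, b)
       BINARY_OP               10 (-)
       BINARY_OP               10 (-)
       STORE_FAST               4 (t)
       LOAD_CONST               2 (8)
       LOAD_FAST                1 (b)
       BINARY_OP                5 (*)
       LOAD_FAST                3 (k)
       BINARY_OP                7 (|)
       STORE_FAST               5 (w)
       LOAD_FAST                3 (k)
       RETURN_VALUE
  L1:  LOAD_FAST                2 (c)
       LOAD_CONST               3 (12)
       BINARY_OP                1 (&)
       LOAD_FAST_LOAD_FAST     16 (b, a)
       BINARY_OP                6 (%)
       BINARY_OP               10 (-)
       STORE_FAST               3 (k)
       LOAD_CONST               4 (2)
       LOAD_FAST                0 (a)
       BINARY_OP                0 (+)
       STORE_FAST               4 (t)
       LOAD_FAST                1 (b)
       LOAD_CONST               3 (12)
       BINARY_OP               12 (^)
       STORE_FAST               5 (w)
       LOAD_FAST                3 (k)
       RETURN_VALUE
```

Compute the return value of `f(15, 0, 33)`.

1089

LOAD_FAST_LOAD_FAST c,a → push 33,15. Stack: [33, 15]
COMPARE_OP bool(>) → 33 vs 15 = True. Stack: [True]
POP_JUMP_IF_FALSE → pop True; no jump. Stack: []
LOAD_FAST_LOAD_FAST c,c → push 33,33. Stack: [33, 33]
BINARY_OP * → 33 * 33 = 1089. Stack: [1089]
STORE_FAST k → k=1089. Stack: []
LOAD_FAST c → push 33. Stack: [33]
LOAD_CONST → push 4. Stack: [33, 4]
BINARY_OP // → 33 // 4 = 8. Stack: [8]
LOAD_FAST_LOAD_FAST a,b → push 15,0. Stack: [8, 15, 0]
BINARY_OP - → 15 - 0 = 15. Stack: [8, 15]
BINARY_OP - → 8 - 15 = -7. Stack: [-7]
STORE_FAST t → t=-7. Stack: []
LOAD_CONST → push 8. Stack: [8]
LOAD_FAST b → push 0. Stack: [8, 0]
BINARY_OP * → 8 * 0 = 0. Stack: [0]
LOAD_FAST k → push 1089. Stack: [0, 1089]
BINARY_OP | → 0 | 1089 = 1089. Stack: [1089]
STORE_FAST w → w=1089. Stack: []
LOAD_FAST k → push 1089. Stack: [1089]
RETURN_VALUE → return 1089.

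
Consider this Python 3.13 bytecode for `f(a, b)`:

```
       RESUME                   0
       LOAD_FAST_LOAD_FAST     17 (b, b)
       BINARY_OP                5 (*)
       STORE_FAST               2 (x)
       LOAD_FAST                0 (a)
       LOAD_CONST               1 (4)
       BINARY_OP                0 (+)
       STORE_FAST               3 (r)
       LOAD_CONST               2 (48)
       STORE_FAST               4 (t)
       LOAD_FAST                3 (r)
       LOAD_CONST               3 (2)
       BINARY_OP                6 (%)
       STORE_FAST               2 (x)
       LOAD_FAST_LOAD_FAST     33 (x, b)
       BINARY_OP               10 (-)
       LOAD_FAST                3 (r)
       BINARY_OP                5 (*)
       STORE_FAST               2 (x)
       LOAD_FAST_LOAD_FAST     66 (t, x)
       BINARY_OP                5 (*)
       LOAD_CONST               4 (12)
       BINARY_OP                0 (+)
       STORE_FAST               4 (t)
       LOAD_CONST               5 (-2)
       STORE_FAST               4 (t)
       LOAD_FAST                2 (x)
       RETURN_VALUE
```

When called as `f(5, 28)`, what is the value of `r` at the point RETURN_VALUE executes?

LOAD_FAST_LOAD_FAST b,b → push 28,28. Stack: [28, 28]
BINARY_OP * → 28 * 28 = 784. Stack: [784]
STORE_FAST x → x=784. Stack: []
LOAD_FAST a → push 5. Stack: [5]
LOAD_CONST → push 4. Stack: [5, 4]
BINARY_OP + → 5 + 4 = 9. Stack: [9]
STORE_FAST r → r=9. Stack: []
LOAD_CONST → push 48. Stack: [48]
STORE_FAST t → t=48. Stack: []
LOAD_FAST r → push 9. Stack: [9]
LOAD_CONST → push 2. Stack: [9, 2]
BINARY_OP % → 9 % 2 = 1. Stack: [1]
STORE_FAST x → x=1. Stack: []
LOAD_FAST_LOAD_FAST x,b → push 1,28. Stack: [1, 28]
BINARY_OP - → 1 - 28 = -27. Stack: [-27]
LOAD_FAST r → push 9. Stack: [-27, 9]
BINARY_OP * → -27 * 9 = -243. Stack: [-243]
STORE_FAST x → x=-243. Stack: []
LOAD_FAST_LOAD_FAST t,x → push 48,-243. Stack: [48, -243]
BINARY_OP * → 48 * -243 = -11664. Stack: [-11664]
LOAD_CONST → push 12. Stack: [-11664, 12]
BINARY_OP + → -11664 + 12 = -11652. Stack: [-11652]
STORE_FAST t → t=-11652. Stack: []
LOAD_CONST → push -2. Stack: [-2]
STORE_FAST t → t=-2. Stack: []
LOAD_FAST x → push -243. Stack: [-243]
RETURN_VALUE → return -243.

9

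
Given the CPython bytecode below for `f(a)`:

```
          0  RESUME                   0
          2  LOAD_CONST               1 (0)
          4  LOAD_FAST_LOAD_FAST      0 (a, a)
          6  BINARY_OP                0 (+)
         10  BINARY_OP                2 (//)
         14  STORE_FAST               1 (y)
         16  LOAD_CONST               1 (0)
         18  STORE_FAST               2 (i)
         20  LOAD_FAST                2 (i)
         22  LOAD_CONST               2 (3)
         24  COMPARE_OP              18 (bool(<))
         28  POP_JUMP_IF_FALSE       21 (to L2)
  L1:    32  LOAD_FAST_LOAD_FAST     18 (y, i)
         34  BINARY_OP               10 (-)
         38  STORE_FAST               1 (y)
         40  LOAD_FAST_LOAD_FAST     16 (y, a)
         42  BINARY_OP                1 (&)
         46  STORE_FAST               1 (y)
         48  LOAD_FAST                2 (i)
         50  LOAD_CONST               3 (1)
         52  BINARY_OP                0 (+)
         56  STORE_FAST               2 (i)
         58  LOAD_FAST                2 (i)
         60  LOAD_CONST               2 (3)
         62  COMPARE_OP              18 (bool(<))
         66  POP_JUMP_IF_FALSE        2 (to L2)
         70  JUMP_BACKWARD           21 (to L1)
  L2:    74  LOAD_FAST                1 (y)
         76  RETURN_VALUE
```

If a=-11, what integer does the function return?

-15

LOAD_CONST → push 0. Stack: [0]
LOAD_FAST_LOAD_FAST a,a → push -11,-11. Stack: [0, -11, -11]
BINARY_OP + → -11 + -11 = -22. Stack: [0, -22]
BINARY_OP // → 0 // -22 = 0. Stack: [0]
STORE_FAST y → y=0. Stack: []
LOAD_CONST → push 0. Stack: [0]
STORE_FAST i → i=0. Stack: []
LOAD_FAST i → push 0. Stack: [0]
LOAD_CONST → push 3. Stack: [0, 3]
COMPARE_OP bool(<) → 0 vs 3 = True. Stack: [True]
POP_JUMP_IF_FALSE → pop True; no jump. Stack: []
LOAD_FAST_LOAD_FAST y,i → push 0,0. Stack: [0, 0]
BINARY_OP - → 0 - 0 = 0. Stack: [0]
STORE_FAST y → y=0. Stack: []
LOAD_FAST_LOAD_FAST y,a → push 0,-11. Stack: [0, -11]
BINARY_OP & → 0 & -11 = 0. Stack: [0]
STORE_FAST y → y=0. Stack: []
LOAD_FAST i → push 0. Stack: [0]
LOAD_CONST → push 1. Stack: [0, 1]
BINARY_OP + → 0 + 1 = 1. Stack: [1]
STORE_FAST i → i=1. Stack: []
LOAD_FAST i → push 1. Stack: [1]
LOAD_CONST → push 3. Stack: [1, 3]
COMPARE_OP bool(<) → 1 vs 3 = True. Stack: [True]
POP_JUMP_IF_FALSE → pop True; no jump. Stack: []
LOAD_FAST_LOAD_FAST y,i → push 0,1. Stack: [0, 1]
BINARY_OP - → 0 - 1 = -1. Stack: [-1]
STORE_FAST y → y=-1. Stack: []
LOAD_FAST_LOAD_FAST y,a → push -1,-11. Stack: [-1, -11]
BINARY_OP & → -1 & -11 = -11. Stack: [-11]
STORE_FAST y → y=-11. Stack: []
LOAD_FAST i → push 1. Stack: [1]
LOAD_CONST → push 1. Stack: [1, 1]
BINARY_OP + → 1 + 1 = 2. Stack: [2]
STORE_FAST i → i=2. Stack: []
LOAD_FAST i → push 2. Stack: [2]
LOAD_CONST → push 3. Stack: [2, 3]
COMPARE_OP bool(<) → 2 vs 3 = True. Stack: [True]
POP_JUMP_IF_FALSE → pop True; no jump. Stack: []
LOAD_FAST_LOAD_FAST y,i → push -11,2. Stack: [-11, 2]
BINARY_OP - → -11 - 2 = -13. Stack: [-13]
STORE_FAST y → y=-13. Stack: []
LOAD_FAST_LOAD_FAST y,a → push -13,-11. Stack: [-13, -11]
BINARY_OP & → -13 & -11 = -15. Stack: [-15]
STORE_FAST y → y=-15. Stack: []
LOAD_FAST i → push 2. Stack: [2]
LOAD_CONST → push 1. Stack: [2, 1]
BINARY_OP + → 2 + 1 = 3. Stack: [3]
STORE_FAST i → i=3. Stack: []
LOAD_FAST i → push 3. Stack: [3]
LOAD_CONST → push 3. Stack: [3, 3]
COMPARE_OP bool(<) → 3 vs 3 = False. Stack: [False]
POP_JUMP_IF_FALSE → pop False; jump. Stack: []
LOAD_FAST y → push -15. Stack: [-15]
RETURN_VALUE → return -15.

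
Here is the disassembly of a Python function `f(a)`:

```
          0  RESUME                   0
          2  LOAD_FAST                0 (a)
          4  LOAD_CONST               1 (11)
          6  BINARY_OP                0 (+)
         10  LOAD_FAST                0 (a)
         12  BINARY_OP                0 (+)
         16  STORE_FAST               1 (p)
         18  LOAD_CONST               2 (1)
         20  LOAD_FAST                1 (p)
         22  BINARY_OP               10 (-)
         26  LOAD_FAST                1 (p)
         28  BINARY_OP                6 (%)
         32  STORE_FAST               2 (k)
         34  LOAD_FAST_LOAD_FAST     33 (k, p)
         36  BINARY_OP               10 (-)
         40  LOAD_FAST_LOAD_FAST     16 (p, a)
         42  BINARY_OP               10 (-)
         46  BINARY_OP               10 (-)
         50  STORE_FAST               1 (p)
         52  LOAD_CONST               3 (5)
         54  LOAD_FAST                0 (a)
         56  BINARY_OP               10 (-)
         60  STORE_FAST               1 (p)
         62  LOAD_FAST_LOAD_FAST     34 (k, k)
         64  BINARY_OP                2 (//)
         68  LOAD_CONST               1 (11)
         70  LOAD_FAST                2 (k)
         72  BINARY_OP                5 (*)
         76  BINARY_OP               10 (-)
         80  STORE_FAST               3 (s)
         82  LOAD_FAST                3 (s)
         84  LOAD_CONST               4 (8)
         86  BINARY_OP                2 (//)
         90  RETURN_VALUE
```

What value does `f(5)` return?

LOAD_FAST a → push 5. Stack: [5]
LOAD_CONST → push 11. Stack: [5, 11]
BINARY_OP + → 5 + 11 = 16. Stack: [16]
LOAD_FAST a → push 5. Stack: [16, 5]
BINARY_OP + → 16 + 5 = 21. Stack: [21]
STORE_FAST p → p=21. Stack: []
LOAD_CONST → push 1. Stack: [1]
LOAD_FAST p → push 21. Stack: [1, 21]
BINARY_OP - → 1 - 21 = -20. Stack: [-20]
LOAD_FAST p → push 21. Stack: [-20, 21]
BINARY_OP % → -20 % 21 = 1. Stack: [1]
STORE_FAST k → k=1. Stack: []
LOAD_FAST_LOAD_FAST k,p → push 1,21. Stack: [1, 21]
BINARY_OP - → 1 - 21 = -20. Stack: [-20]
LOAD_FAST_LOAD_FAST p,a → push 21,5. Stack: [-20, 21, 5]
BINARY_OP - → 21 - 5 = 16. Stack: [-20, 16]
BINARY_OP - → -20 - 16 = -36. Stack: [-36]
STORE_FAST p → p=-36. Stack: []
LOAD_CONST → push 5. Stack: [5]
LOAD_FAST a → push 5. Stack: [5, 5]
BINARY_OP - → 5 - 5 = 0. Stack: [0]
STORE_FAST p → p=0. Stack: []
LOAD_FAST_LOAD_FAST k,k → push 1,1. Stack: [1, 1]
BINARY_OP // → 1 // 1 = 1. Stack: [1]
LOAD_CONST → push 11. Stack: [1, 11]
LOAD_FAST k → push 1. Stack: [1, 11, 1]
BINARY_OP * → 11 * 1 = 11. Stack: [1, 11]
BINARY_OP - → 1 - 11 = -10. Stack: [-10]
STORE_FAST s → s=-10. Stack: []
LOAD_FAST s → push -10. Stack: [-10]
LOAD_CONST → push 8. Stack: [-10, 8]
BINARY_OP // → -10 // 8 = -2. Stack: [-2]
RETURN_VALUE → return -2.

-2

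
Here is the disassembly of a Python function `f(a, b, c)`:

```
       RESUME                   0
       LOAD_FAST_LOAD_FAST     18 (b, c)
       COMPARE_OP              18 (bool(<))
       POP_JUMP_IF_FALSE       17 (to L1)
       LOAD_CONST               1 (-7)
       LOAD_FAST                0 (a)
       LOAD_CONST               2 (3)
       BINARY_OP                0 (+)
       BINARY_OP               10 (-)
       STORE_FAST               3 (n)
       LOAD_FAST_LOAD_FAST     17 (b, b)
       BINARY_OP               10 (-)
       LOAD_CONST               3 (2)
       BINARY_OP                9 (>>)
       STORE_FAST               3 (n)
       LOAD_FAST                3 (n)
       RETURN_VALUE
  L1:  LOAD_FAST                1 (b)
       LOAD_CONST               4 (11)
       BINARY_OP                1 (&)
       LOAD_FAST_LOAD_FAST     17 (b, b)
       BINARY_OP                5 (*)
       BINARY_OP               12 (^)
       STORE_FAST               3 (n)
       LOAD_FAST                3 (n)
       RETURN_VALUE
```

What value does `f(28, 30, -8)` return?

LOAD_FAST_LOAD_FAST b,c → push 30,-8. Stack: [30, -8]
COMPARE_OP bool(<) → 30 vs -8 = False. Stack: [False]
POP_JUMP_IF_FALSE → pop False; jump. Stack: []
LOAD_FAST b → push 30. Stack: [30]
LOAD_CONST → push 11. Stack: [30, 11]
BINARY_OP & → 30 & 11 = 10. Stack: [10]
LOAD_FAST_LOAD_FAST b,b → push 30,30. Stack: [10, 30, 30]
BINARY_OP * → 30 * 30 = 900. Stack: [10, 900]
BINARY_OP ^ → 10 ^ 900 = 910. Stack: [910]
STORE_FAST n → n=910. Stack: []
LOAD_FAST n → push 910. Stack: [910]
RETURN_VALUE → return 910.

910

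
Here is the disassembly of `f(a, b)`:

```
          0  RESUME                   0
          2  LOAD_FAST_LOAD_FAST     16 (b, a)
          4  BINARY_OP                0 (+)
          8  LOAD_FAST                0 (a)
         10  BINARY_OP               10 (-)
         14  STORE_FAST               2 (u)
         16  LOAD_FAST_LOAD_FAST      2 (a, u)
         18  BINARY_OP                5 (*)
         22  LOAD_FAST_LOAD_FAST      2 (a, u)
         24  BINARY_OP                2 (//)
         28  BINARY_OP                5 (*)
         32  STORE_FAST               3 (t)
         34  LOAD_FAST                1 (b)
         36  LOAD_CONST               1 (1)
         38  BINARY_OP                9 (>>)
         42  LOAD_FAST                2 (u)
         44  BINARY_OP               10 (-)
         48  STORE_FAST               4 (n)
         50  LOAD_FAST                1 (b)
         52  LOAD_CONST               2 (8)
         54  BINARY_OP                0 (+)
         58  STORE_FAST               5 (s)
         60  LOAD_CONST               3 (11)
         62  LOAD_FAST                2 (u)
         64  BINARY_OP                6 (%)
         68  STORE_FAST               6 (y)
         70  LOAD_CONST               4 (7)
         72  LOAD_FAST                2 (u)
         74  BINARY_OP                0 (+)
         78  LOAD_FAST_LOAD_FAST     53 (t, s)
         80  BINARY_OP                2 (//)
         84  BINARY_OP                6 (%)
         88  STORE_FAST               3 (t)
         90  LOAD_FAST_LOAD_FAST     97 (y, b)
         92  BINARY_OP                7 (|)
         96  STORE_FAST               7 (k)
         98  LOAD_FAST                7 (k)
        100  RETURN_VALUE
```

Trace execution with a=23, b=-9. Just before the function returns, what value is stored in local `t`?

LOAD_FAST_LOAD_FAST b,a → push -9,23. Stack: [-9, 23]
BINARY_OP + → -9 + 23 = 14. Stack: [14]
LOAD_FAST a → push 23. Stack: [14, 23]
BINARY_OP - → 14 - 23 = -9. Stack: [-9]
STORE_FAST u → u=-9. Stack: []
LOAD_FAST_LOAD_FAST a,u → push 23,-9. Stack: [23, -9]
BINARY_OP * → 23 * -9 = -207. Stack: [-207]
LOAD_FAST_LOAD_FAST a,u → push 23,-9. Stack: [-207, 23, -9]
BINARY_OP // → 23 // -9 = -3. Stack: [-207, -3]
BINARY_OP * → -207 * -3 = 621. Stack: [621]
STORE_FAST t → t=621. Stack: []
LOAD_FAST b → push -9. Stack: [-9]
LOAD_CONST → push 1. Stack: [-9, 1]
BINARY_OP >> → -9 >> 1 = -5. Stack: [-5]
LOAD_FAST u → push -9. Stack: [-5, -9]
BINARY_OP - → -5 - -9 = 4. Stack: [4]
STORE_FAST n → n=4. Stack: []
LOAD_FAST b → push -9. Stack: [-9]
LOAD_CONST → push 8. Stack: [-9, 8]
BINARY_OP + → -9 + 8 = -1. Stack: [-1]
STORE_FAST s → s=-1. Stack: []
LOAD_CONST → push 11. Stack: [11]
LOAD_FAST u → push -9. Stack: [11, -9]
BINARY_OP % → 11 % -9 = -7. Stack: [-7]
STORE_FAST y → y=-7. Stack: []
LOAD_CONST → push 7. Stack: [7]
LOAD_FAST u → push -9. Stack: [7, -9]
BINARY_OP + → 7 + -9 = -2. Stack: [-2]
LOAD_FAST_LOAD_FAST t,s → push 621,-1. Stack: [-2, 621, -1]
BINARY_OP // → 621 // -1 = -621. Stack: [-2, -621]
BINARY_OP % → -2 % -621 = -2. Stack: [-2]
STORE_FAST t → t=-2. Stack: []
LOAD_FAST_LOAD_FAST y,b → push -7,-9. Stack: [-7, -9]
BINARY_OP | → -7 | -9 = -1. Stack: [-1]
STORE_FAST k → k=-1. Stack: []
LOAD_FAST k → push -1. Stack: [-1]
RETURN_VALUE → return -1.

-2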